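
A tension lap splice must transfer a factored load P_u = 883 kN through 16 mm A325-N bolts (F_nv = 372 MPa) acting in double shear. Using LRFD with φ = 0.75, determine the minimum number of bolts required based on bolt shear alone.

8 bolts

A_b = π·16²/4 = 201.1 mm².
Per-bolt design strength φR_n = 0.75 × 372 × 201.1 × 2 / 1000 = 112.2 kN.
n ≥ 883 / 112.2 = 7.87 → use 8 bolts.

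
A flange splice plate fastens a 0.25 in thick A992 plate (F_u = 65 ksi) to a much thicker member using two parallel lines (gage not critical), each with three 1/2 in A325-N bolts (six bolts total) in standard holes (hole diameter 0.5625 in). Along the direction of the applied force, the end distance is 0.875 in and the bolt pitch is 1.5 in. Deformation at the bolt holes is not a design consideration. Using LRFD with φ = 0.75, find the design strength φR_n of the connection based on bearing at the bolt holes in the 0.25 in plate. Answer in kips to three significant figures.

90.3 kips

Per bolt r_n = 1.5 l_c t F_u ≤ 3.0 d t F_u; upper limit = 3.0 × 0.5 × 0.25 × 65 = 24.38 kips.
Edge bolt: l_c = 0.875 − 0.5625/2 = 0.5938 in → 1.5 × 0.5938 × 0.25 × 65 = 14.47 → r_n = 14.47 kips.
Interior bolts: l_c = 1.5 − 0.5625 = 0.9375 in → 1.5 × 0.9375 × 0.25 × 65 = 22.85 → r_n = 22.85 kips.
R_n = 2 × 14.47 + 4 × 22.85 = 120.4 kips.
Design strength φR_n = 0.75 × 120.4 = 90.3 kips.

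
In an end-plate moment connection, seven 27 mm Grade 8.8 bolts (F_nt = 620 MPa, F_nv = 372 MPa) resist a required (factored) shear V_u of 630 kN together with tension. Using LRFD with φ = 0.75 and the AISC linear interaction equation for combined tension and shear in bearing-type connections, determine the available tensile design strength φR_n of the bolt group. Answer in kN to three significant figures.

A_b = π·27²/4 = 572.6 mm²; f_rv = 630 × 1000 / (7 × 572.6) = 157.2 MPa.
F'_nt = 1.3 F_nt − (F_nt / φF_nv) f_rv = 1.3·620 − (620/(0.75·372))·157.2 = 456.7 MPa, capped at F_nt → F'_nt = 456.7 MPa.
R_n = F'_nt · A_b · n = 456.7 × 572.6 × 7 / 1000 = 1830 kN.
Design strength φR_n = 0.75 × 1830 = 1370 kN.

1370 kN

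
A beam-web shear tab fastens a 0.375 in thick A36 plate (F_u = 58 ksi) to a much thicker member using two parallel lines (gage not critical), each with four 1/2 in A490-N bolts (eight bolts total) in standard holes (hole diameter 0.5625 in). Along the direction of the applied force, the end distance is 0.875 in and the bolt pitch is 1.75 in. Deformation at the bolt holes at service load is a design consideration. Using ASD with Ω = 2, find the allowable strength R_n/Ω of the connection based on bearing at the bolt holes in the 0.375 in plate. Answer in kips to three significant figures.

Per bolt r_n = 1.2 l_c t F_u ≤ 2.4 d t F_u; upper limit = 2.4 × 0.5 × 0.375 × 58 = 26.1 kips.
Edge bolt: l_c = 0.875 − 0.5625/2 = 0.5938 in → 1.2 × 0.5938 × 0.375 × 58 = 15.5 → r_n = 15.5 kips.
Interior bolts: l_c = 1.75 − 0.5625 = 1.188 in → 1.2 × 1.188 × 0.375 × 58 = 30.99 → r_n = 26.1 kips.
R_n = 2 × 15.5 + 6 × 26.1 = 187.6 kips.
Allowable strength R_n/Ω = 187.6 / 2 = 93.8 kips.

93.8 kips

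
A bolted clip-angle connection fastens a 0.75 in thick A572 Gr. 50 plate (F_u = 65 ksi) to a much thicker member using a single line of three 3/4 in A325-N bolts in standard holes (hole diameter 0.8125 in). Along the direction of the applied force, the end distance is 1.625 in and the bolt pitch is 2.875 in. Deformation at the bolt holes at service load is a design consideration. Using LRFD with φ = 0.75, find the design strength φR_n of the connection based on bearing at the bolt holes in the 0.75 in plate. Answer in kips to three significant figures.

Per bolt r_n = 1.2 l_c t F_u ≤ 2.4 d t F_u; upper limit = 2.4 × 0.75 × 0.75 × 65 = 87.75 kips.
Edge bolt: l_c = 1.625 − 0.8125/2 = 1.219 in → 1.2 × 1.219 × 0.75 × 65 = 71.3 → r_n = 71.3 kips.
Interior bolts: l_c = 2.875 − 0.8125 = 2.062 in → 1.2 × 2.062 × 0.75 × 65 = 120.7 → r_n = 87.75 kips.
R_n = 1 × 71.3 + 2 × 87.75 = 246.8 kips.
Design strength φR_n = 0.75 × 246.8 = 185 kips.

185 kips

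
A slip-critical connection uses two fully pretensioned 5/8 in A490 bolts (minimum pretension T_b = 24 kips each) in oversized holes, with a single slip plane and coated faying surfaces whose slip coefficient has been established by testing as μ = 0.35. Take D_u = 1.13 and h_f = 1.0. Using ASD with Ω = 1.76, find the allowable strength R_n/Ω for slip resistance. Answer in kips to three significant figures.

10.8 kips

R_n = μ · D_u · h_f · T_b · n_s · n_b = 0.35 × 1.13 × 1.0 × 24 × 1 × 2 = 18.98 kips.
Allowable strength R_n/Ω = 18.98 / 1.76 = 10.8 kips.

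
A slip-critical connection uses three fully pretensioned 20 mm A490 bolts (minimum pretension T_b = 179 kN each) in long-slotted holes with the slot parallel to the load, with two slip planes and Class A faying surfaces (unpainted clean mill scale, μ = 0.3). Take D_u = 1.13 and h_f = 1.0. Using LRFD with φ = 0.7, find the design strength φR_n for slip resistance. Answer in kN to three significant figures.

R_n = μ · D_u · h_f · T_b · n_s · n_b = 0.3 × 1.13 × 1.0 × 179 × 2 × 3 = 364.1 kN.
Design strength φR_n = 0.7 × 364.1 = 255 kN.

255 kN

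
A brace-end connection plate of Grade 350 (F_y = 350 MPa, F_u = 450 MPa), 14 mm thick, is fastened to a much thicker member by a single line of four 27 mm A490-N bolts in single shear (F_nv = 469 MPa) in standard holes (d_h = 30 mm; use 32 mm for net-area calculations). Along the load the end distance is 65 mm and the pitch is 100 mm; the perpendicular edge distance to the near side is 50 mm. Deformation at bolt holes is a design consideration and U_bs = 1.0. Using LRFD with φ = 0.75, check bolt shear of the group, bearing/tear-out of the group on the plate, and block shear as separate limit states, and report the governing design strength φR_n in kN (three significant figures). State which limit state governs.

806 kN (bolt shear governs)

Bolt shear: A_b = π·27²/4 = 572.6 mm²; R_n = 469 × 572.6 × 4 × 1 / 1000 = 1074 kN → 0.75 × 1074 = 806 kN.
Bearing: edge l_c = 50, r_n = 378 kN; interior l_c = 70, r_n = 408.2 kN; R_n = 378 + 3·408.2 = 1603 kN → 1200 kN.
Block shear: A_gv = 5110, A_nv = 3542, A_nt = 476 mm²; R_n = min(0.6F_uA_nv, 0.6F_yA_gv) + U_bs·F_u·A_nt = 1171 kN → 878 kN.
Bolt shear governs: 806 kN.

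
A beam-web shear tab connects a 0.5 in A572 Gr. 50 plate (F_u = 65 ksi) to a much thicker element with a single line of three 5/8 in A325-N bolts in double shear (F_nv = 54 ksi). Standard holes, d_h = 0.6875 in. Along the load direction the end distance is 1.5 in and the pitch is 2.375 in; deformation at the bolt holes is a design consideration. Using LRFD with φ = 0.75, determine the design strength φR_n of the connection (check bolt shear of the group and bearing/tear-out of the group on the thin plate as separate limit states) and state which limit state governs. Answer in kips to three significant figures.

74.6 kips (bolt shear governs)

Bolt shear: A_b = π·0.625²/4 = 0.3068 in²; R_n = 54 × 0.3068 × 3 × 2 = 99.4 kips → 0.75 × 99.4 = 74.6 kips.
Bearing (1.2 l_c t F_u ≤ 2.4 d t F_u): upper limit = 2.4·0.625·0.5·65 = 48.75 kips.
  Edge l_c = 1.5 − 0.6875/2 = 1.156 → r_n = 45.09 kips; interior l_c = 2.375 − 0.6875 = 1.688 → r_n = 48.75 kips.
  R_n,bearing = 1·45.09 + 2·48.75 = 142.6 kips → 0.75 × 142.6 = 107 kips.
Bolt shear governs: 74.6 kips.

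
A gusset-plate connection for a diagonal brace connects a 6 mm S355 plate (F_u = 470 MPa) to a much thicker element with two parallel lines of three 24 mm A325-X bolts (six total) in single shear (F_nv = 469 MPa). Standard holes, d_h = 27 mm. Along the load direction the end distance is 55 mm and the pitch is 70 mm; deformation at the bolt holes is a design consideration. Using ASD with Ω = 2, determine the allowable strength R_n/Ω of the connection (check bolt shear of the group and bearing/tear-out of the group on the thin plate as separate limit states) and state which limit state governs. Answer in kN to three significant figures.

Bolt shear: A_b = π·24²/4 = 452.4 mm²; R_n = 469 × 452.4 × 6 × 1 / 1000 = 1273 kN → 1273 / 2 = 637 kN.
Bearing (1.2 l_c t F_u ≤ 2.4 d t F_u): upper limit = 2.4·24·6·470 / 1000 = 162.4 kN.
  Edge l_c = 55 − 27/2 = 41.5 → r_n = 140.4 kN; interior l_c = 70 − 27 = 43 → r_n = 145.5 kN.
  R_n,bearing = 2·140.4 + 4·145.5 = 862.9 kN → 862.9 / 2 = 431 kN.
Bearing governs: 431 kN.

431 kN (bearing governs)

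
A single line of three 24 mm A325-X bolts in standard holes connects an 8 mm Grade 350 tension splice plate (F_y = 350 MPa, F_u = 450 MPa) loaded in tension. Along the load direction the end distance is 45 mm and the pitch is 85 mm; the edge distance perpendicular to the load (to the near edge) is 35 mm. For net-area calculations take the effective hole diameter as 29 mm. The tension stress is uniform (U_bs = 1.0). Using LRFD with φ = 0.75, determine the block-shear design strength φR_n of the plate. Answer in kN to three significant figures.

Shear plane L_v = 45 + 2·85 = 215 mm; A_gv = 215 × 8 = 1720 mm².
A_nv = (215 − 2.5·29) × 8 = 1140 mm².
A_nt = (35 − 0.5·29) × 8 = 164 mm².
0.6 F_u A_nv = 307.8 kN; 0.6 F_y A_gv = 361.2 kN → shear rupture governs the shear term.
R_n = 307.8 + 1.0 × 450 × 164 / 1000 = 381.6 kN.
Design strength φR_n = 0.75 × 381.6 = 286 kN.

286 kN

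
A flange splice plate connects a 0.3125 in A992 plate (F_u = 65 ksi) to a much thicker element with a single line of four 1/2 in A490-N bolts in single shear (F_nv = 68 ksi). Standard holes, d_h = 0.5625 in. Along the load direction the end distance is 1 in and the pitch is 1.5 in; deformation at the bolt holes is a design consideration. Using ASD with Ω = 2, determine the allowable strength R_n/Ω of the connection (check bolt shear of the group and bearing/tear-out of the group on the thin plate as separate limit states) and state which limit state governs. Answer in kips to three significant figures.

26.7 kips (bolt shear governs)

Bolt shear: A_b = π·0.5²/4 = 0.1963 in²; R_n = 68 × 0.1963 × 4 × 1 = 53.41 kips → 53.41 / 2 = 26.7 kips.
Bearing (1.2 l_c t F_u ≤ 2.4 d t F_u): upper limit = 2.4·0.5·0.3125·65 = 24.38 kips.
  Edge l_c = 1 − 0.5625/2 = 0.7188 → r_n = 17.52 kips; interior l_c = 1.5 − 0.5625 = 0.9375 → r_n = 22.85 kips.
  R_n,bearing = 1·17.52 + 3·22.85 = 86.07 kips → 86.07 / 2 = 43 kips.
Bolt shear governs: 26.7 kips.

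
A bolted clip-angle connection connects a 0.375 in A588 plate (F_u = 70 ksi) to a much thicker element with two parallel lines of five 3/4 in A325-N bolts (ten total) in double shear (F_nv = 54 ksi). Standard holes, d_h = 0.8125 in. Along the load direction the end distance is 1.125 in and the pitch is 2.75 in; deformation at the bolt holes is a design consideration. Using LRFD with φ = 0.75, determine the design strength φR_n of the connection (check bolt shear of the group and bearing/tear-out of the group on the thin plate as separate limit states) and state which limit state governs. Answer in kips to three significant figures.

317 kips (bearing governs)

Bolt shear: A_b = π·0.75²/4 = 0.4418 in²; R_n = 54 × 0.4418 × 10 × 2 = 477.1 kips → 0.75 × 477.1 = 358 kips.
Bearing (1.2 l_c t F_u ≤ 2.4 d t F_u): upper limit = 2.4·0.75·0.375·70 = 47.25 kips.
  Edge l_c = 1.125 − 0.8125/2 = 0.7188 → r_n = 22.64 kips; interior l_c = 2.75 − 0.8125 = 1.938 → r_n = 47.25 kips.
  R_n,bearing = 2·22.64 + 8·47.25 = 423.3 kips → 0.75 × 423.3 = 317 kips.
Bearing governs: 317 kips.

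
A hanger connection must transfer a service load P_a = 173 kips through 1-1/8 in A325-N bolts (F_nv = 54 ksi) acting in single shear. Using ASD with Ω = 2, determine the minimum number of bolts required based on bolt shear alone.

7 bolts

A_b = π·1.125²/4 = 0.994 in².
Per-bolt allowable strength R_n/Ω = 54 × 0.994 × 1 / 2 = 26.84 kips.
n ≥ 173 / 26.84 = 6.446 → use 7 bolts.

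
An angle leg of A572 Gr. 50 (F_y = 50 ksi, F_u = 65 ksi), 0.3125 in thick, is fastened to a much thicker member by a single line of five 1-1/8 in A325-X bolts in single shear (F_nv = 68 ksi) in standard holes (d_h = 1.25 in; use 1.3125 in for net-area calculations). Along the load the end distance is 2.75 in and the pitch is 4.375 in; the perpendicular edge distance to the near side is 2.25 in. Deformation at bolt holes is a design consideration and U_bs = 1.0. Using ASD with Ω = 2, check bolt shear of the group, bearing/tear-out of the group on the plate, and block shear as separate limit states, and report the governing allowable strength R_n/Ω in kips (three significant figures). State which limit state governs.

Bolt shear: A_b = π·1.125²/4 = 0.994 in²; R_n = 68 × 0.994 × 5 × 1 = 338 kips → 338 / 2 = 169 kips.
Bearing: edge l_c = 2.125, r_n = 51.8 kips; interior l_c = 3.125, r_n = 54.84 kips; R_n = 51.8 + 4·54.84 = 271.2 kips → 136 kips.
Block shear: A_gv = 6.328, A_nv = 4.482, A_nt = 0.498 in²; R_n = min(0.6F_uA_nv, 0.6F_yA_gv) + U_bs·F_u·A_nt = 207.2 kips → 104 kips.
Block shear governs: 104 kips.

104 kips (block shear governs)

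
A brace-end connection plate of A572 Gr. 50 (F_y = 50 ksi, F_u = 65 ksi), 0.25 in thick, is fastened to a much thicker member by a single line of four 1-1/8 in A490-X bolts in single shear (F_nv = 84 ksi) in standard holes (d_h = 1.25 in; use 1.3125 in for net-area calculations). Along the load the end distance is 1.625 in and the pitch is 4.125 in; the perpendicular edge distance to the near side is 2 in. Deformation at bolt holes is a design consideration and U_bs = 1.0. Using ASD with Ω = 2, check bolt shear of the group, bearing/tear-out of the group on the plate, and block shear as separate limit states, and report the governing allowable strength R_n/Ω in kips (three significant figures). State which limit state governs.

Bolt shear: A_b = π·1.125²/4 = 0.994 in²; R_n = 84 × 0.994 × 4 × 1 = 334 kips → 334 / 2 = 167 kips.
Bearing: edge l_c = 1, r_n = 19.5 kips; interior l_c = 2.875, r_n = 43.87 kips; R_n = 19.5 + 3·43.87 = 151.1 kips → 75.6 kips.
Block shear: A_gv = 3.5, A_nv = 2.352, A_nt = 0.3359 in²; R_n = min(0.6F_uA_nv, 0.6F_yA_gv) + U_bs·F_u·A_nt = 113.5 kips → 56.8 kips.
Block shear governs: 56.8 kips.

56.8 kips (block shear governs)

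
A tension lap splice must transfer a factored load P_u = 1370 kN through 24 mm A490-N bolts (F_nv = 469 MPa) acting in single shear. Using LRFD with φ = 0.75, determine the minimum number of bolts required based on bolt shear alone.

A_b = π·24²/4 = 452.4 mm².
Per-bolt design strength φR_n = 0.75 × 469 × 452.4 × 1 / 1000 = 159.1 kN.
n ≥ 1370 / 159.1 = 8.609 → use 9 bolts.

9 bolts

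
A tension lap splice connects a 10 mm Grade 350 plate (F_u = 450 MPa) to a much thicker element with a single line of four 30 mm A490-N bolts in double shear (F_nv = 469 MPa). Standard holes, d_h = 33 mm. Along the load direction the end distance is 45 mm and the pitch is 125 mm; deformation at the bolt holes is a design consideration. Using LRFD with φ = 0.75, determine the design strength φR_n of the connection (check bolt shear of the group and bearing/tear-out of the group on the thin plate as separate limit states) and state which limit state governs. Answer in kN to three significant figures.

Bolt shear: A_b = π·30²/4 = 706.9 mm²; R_n = 469 × 706.9 × 4 × 2 / 1000 = 2652 kN → 0.75 × 2652 = 1990 kN.
Bearing (1.2 l_c t F_u ≤ 2.4 d t F_u): upper limit = 2.4·30·10·450 / 1000 = 324 kN.
  Edge l_c = 45 − 33/2 = 28.5 → r_n = 153.9 kN; interior l_c = 125 − 33 = 92 → r_n = 324 kN.
  R_n,bearing = 1·153.9 + 3·324 = 1126 kN → 0.75 × 1126 = 844 kN.
Bearing governs: 844 kN.

844 kN (bearing governs)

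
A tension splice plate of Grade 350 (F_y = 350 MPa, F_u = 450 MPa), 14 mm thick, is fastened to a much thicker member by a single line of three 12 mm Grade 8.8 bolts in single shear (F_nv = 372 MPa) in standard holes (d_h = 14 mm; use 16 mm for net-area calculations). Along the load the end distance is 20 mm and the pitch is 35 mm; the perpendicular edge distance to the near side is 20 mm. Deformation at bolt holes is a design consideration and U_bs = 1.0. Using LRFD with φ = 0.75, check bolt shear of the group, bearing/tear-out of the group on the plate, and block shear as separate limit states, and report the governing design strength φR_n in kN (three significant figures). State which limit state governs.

Bolt shear: A_b = π·12²/4 = 113.1 mm²; R_n = 372 × 113.1 × 3 × 1 / 1000 = 126.2 kN → 0.75 × 126.2 = 94.7 kN.
Bearing: edge l_c = 13, r_n = 98.28 kN; interior l_c = 21, r_n = 158.8 kN; R_n = 98.28 + 2·158.8 = 415.8 kN → 312 kN.
Block shear: A_gv = 1260, A_nv = 700, A_nt = 168 mm²; R_n = min(0.6F_uA_nv, 0.6F_yA_gv) + U_bs·F_u·A_nt = 264.6 kN → 198 kN.
Bolt shear governs: 94.7 kN.

94.7 kN (bolt shear governs)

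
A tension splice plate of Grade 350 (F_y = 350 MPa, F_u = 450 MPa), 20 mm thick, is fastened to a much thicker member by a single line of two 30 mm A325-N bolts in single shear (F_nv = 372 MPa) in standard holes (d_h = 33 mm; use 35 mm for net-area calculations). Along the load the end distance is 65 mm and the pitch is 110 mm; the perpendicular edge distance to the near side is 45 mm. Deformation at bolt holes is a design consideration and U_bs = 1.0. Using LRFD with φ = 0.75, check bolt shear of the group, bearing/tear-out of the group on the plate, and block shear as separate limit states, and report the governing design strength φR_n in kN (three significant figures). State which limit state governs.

394 kN (bolt shear governs)

Bolt shear: A_b = π·30²/4 = 706.9 mm²; R_n = 372 × 706.9 × 2 × 1 / 1000 = 525.9 kN → 0.75 × 525.9 = 394 kN.
Bearing: edge l_c = 48.5, r_n = 523.8 kN; interior l_c = 77, r_n = 648 kN; R_n = 523.8 + 1·648 = 1172 kN → 879 kN.
Block shear: A_gv = 3500, A_nv = 2450, A_nt = 550 mm²; R_n = min(0.6F_uA_nv, 0.6F_yA_gv) + U_bs·F_u·A_nt = 909 kN → 682 kN.
Bolt shear governs: 394 kN.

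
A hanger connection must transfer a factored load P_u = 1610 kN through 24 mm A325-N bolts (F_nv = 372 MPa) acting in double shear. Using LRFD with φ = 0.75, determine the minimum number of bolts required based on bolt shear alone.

A_b = π·24²/4 = 452.4 mm².
Per-bolt design strength φR_n = 0.75 × 372 × 452.4 × 2 / 1000 = 252.4 kN.
n ≥ 1610 / 252.4 = 6.378 → use 7 bolts.

7 bolts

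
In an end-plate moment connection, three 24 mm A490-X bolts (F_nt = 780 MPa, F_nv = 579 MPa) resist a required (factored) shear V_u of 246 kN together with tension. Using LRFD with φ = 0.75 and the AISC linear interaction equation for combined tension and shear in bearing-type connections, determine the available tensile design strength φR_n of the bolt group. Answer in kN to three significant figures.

701 kN

A_b = π·24²/4 = 452.4 mm²; f_rv = 246 × 1000 / (3 × 452.4) = 181.3 MPa.
F'_nt = 1.3 F_nt − (F_nt / φF_nv) f_rv = 1.3·780 − (780/(0.75·579))·181.3 = 688.4 MPa, capped at F_nt → F'_nt = 688.4 MPa.
R_n = F'_nt · A_b · n = 688.4 × 452.4 × 3 / 1000 = 934.3 kN.
Design strength φR_n = 0.75 × 934.3 = 701 kN.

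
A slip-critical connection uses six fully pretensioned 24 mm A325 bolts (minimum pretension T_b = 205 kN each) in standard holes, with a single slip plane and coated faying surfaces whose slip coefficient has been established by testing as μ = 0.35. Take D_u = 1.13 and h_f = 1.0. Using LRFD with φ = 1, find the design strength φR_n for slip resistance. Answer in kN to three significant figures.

486 kN

R_n = μ · D_u · h_f · T_b · n_s · n_b = 0.35 × 1.13 × 1.0 × 205 × 1 × 6 = 486.5 kN.
Design strength φR_n = 1 × 486.5 = 486 kN.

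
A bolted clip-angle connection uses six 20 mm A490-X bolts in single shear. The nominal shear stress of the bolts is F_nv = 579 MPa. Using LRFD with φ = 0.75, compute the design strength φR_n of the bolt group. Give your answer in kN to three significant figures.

819 kN

A_b = π × 20² / 4 = 314.2 mm².
R_n = F_nv · A_b · n · n_s = 579 × 314.2 × 6 × 1 / 1000 = 1091 kN.
Design strength φR_n = 0.75 × 1091 = 819 kN.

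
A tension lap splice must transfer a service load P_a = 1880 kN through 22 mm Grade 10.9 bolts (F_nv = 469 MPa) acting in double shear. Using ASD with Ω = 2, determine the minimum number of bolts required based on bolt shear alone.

11 bolts

A_b = π·22²/4 = 380.1 mm².
Per-bolt allowable strength R_n/Ω = 469 × 380.1 × 2 / 1000 / 2 = 178.3 kN.
n ≥ 1880 / 178.3 = 10.55 → use 11 bolts.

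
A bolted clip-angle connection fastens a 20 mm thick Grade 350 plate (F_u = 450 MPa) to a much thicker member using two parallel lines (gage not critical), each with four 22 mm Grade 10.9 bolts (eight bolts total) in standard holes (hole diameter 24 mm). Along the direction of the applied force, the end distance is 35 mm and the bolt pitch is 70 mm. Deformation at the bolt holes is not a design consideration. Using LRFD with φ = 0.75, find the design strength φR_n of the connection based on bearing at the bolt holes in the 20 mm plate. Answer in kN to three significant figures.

3140 kN

Per bolt r_n = 1.5 l_c t F_u ≤ 3.0 d t F_u; upper limit = 3.0 × 22 × 20 × 450 / 1000 = 594 kN.
Edge bolt: l_c = 35 − 24/2 = 23 mm → 1.5 × 23 × 20 × 450 / 1000 = 310.5 → r_n = 310.5 kN.
Interior bolts: l_c = 70 − 24 = 46 mm → 1.5 × 46 × 20 × 450 / 1000 = 621 → r_n = 594 kN.
R_n = 2 × 310.5 + 6 × 594 = 4185 kN.
Design strength φR_n = 0.75 × 4185 = 3140 kN.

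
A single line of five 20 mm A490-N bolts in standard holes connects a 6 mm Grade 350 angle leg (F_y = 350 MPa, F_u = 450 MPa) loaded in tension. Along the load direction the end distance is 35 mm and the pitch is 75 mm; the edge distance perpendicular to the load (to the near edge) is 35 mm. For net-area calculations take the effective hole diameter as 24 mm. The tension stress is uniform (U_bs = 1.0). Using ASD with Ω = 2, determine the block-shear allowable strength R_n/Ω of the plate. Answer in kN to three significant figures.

215 kN

Shear plane L_v = 35 + 4·75 = 335 mm; A_gv = 335 × 6 = 2010 mm².
A_nv = (335 − 4.5·24) × 6 = 1362 mm².
A_nt = (35 − 0.5·24) × 6 = 138 mm².
0.6 F_u A_nv = 367.7 kN; 0.6 F_y A_gv = 422.1 kN → shear rupture governs the shear term.
R_n = 367.7 + 1.0 × 450 × 138 / 1000 = 429.8 kN.
Allowable strength R_n/Ω = 429.8 / 2 = 215 kN.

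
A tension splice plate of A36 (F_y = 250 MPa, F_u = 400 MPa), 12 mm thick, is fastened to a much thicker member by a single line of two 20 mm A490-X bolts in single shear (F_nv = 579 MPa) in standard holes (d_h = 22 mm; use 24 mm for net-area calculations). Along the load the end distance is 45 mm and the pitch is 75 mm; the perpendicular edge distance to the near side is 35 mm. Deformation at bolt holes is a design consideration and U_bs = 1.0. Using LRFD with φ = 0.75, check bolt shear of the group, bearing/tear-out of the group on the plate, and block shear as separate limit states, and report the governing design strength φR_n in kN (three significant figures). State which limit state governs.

245 kN (block shear governs)

Bolt shear: A_b = π·20²/4 = 314.2 mm²; R_n = 579 × 314.2 × 2 × 1 / 1000 = 363.8 kN → 0.75 × 363.8 = 273 kN.
Bearing: edge l_c = 34, r_n = 195.8 kN; interior l_c = 53, r_n = 230.4 kN; R_n = 195.8 + 1·230.4 = 426.2 kN → 320 kN.
Block shear: A_gv = 1440, A_nv = 1008, A_nt = 276 mm²; R_n = min(0.6F_uA_nv, 0.6F_yA_gv) + U_bs·F_u·A_nt = 326.4 kN → 245 kN.
Block shear governs: 245 kN.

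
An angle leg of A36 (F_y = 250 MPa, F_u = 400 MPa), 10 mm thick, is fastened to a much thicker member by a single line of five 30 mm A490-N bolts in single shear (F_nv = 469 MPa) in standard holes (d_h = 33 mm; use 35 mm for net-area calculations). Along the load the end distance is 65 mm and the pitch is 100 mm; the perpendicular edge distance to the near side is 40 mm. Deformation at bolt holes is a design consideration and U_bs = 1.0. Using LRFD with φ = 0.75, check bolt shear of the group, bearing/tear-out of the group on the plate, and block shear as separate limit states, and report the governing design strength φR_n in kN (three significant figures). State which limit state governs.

Bolt shear: A_b = π·30²/4 = 706.9 mm²; R_n = 469 × 706.9 × 5 × 1 / 1000 = 1658 kN → 0.75 × 1658 = 1240 kN.
Bearing: edge l_c = 48.5, r_n = 232.8 kN; interior l_c = 67, r_n = 288 kN; R_n = 232.8 + 4·288 = 1385 kN → 1040 kN.
Block shear: A_gv = 4650, A_nv = 3075, A_nt = 225 mm²; R_n = min(0.6F_uA_nv, 0.6F_yA_gv) + U_bs·F_u·A_nt = 787.5 kN → 591 kN.
Block shear governs: 591 kN.

591 kN (block shear governs)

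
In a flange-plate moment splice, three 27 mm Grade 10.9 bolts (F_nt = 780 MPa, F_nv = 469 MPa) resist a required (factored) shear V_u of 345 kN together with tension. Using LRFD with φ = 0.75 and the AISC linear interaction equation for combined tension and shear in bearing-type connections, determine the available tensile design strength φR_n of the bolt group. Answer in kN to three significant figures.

A_b = π·27²/4 = 572.6 mm²; f_rv = 345 × 1000 / (3 × 572.6) = 200.9 MPa.
F'_nt = 1.3 F_nt − (F_nt / φF_nv) f_rv = 1.3·780 − (780/(0.75·469))·200.9 = 568.6 MPa, capped at F_nt → F'_nt = 568.6 MPa.
R_n = F'_nt · A_b · n = 568.6 × 572.6 × 3 / 1000 = 976.7 kN.
Design strength φR_n = 0.75 × 976.7 = 733 kN.

733 kN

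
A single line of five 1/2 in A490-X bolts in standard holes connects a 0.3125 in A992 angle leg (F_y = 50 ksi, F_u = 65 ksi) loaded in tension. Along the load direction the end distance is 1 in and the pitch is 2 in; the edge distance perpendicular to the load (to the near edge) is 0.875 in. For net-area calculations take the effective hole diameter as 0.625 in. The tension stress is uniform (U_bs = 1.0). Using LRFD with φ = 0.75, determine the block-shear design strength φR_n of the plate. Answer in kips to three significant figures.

65.1 kips

Shear plane L_v = 1 + 4·2 = 9 in; A_gv = 9 × 0.3125 = 2.812 in².
A_nv = (9 − 4.5·0.625) × 0.3125 = 1.934 in².
A_nt = (0.875 − 0.5·0.625) × 0.3125 = 0.1758 in².
0.6 F_u A_nv = 75.41 kips; 0.6 F_y A_gv = 84.38 kips → shear rupture governs the shear term.
R_n = 75.41 + 1.0 × 65 × 0.1758 = 86.84 kips.
Design strength φR_n = 0.75 × 86.84 = 65.1 kips.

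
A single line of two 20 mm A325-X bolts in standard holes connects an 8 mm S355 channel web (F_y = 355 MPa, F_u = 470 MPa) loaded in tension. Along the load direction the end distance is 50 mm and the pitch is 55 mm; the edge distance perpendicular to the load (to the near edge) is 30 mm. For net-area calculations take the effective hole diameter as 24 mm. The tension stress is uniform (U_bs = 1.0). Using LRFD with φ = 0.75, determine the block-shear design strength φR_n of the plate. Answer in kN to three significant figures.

168 kN

Shear plane L_v = 50 + 1·55 = 105 mm; A_gv = 105 × 8 = 840 mm².
A_nv = (105 − 1.5·24) × 8 = 552 mm².
A_nt = (30 − 0.5·24) × 8 = 144 mm².
0.6 F_u A_nv = 155.7 kN; 0.6 F_y A_gv = 178.9 kN → shear rupture governs the shear term.
R_n = 155.7 + 1.0 × 470 × 144 / 1000 = 223.3 kN.
Design strength φR_n = 0.75 × 223.3 = 168 kN.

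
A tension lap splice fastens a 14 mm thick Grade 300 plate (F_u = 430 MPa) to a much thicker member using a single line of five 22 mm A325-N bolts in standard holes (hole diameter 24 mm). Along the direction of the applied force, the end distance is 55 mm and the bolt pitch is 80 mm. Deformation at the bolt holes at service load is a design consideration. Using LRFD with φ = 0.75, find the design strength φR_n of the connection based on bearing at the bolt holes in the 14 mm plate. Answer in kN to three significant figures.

Per bolt r_n = 1.2 l_c t F_u ≤ 2.4 d t F_u; upper limit = 2.4 × 22 × 14 × 430 / 1000 = 317.9 kN.
Edge bolt: l_c = 55 − 24/2 = 43 mm → 1.2 × 43 × 14 × 430 / 1000 = 310.6 → r_n = 310.6 kN.
Interior bolts: l_c = 80 − 24 = 56 mm → 1.2 × 56 × 14 × 430 / 1000 = 404.5 → r_n = 317.9 kN.
R_n = 1 × 310.6 + 4 × 317.9 = 1582 kN.
Design strength φR_n = 0.75 × 1582 = 1190 kN.

1190 kN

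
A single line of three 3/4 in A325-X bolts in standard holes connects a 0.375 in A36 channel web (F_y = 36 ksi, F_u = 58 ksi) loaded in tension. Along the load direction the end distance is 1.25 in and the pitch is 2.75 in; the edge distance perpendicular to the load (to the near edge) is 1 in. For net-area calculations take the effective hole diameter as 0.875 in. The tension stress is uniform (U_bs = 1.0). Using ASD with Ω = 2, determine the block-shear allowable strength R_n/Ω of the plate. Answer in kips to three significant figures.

Shear plane L_v = 1.25 + 2·2.75 = 6.75 in; A_gv = 6.75 × 0.375 = 2.531 in².
A_nv = (6.75 − 2.5·0.875) × 0.375 = 1.711 in².
A_nt = (1 − 0.5·0.875) × 0.375 = 0.2109 in².
0.6 F_u A_nv = 59.54 kips; 0.6 F_y A_gv = 54.67 kips → shear yielding governs the shear term.
R_n = 54.67 + 1.0 × 58 × 0.2109 = 66.91 kips.
Allowable strength R_n/Ω = 66.91 / 2 = 33.5 kips.

33.5 kips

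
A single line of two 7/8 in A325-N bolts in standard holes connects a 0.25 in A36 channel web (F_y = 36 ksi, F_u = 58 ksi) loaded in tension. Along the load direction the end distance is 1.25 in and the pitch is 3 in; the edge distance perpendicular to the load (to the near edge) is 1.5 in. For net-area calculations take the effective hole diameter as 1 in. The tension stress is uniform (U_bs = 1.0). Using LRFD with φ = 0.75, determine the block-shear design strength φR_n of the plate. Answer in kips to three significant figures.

Shear plane L_v = 1.25 + 1·3 = 4.25 in; A_gv = 4.25 × 0.25 = 1.062 in².
A_nv = (4.25 − 1.5·1) × 0.25 = 0.6875 in².
A_nt = (1.5 − 0.5·1) × 0.25 = 0.25 in².
0.6 F_u A_nv = 23.92 kips; 0.6 F_y A_gv = 22.95 kips → shear yielding governs the shear term.
R_n = 22.95 + 1.0 × 58 × 0.25 = 37.45 kips.
Design strength φR_n = 0.75 × 37.45 = 28.1 kips.

28.1 kips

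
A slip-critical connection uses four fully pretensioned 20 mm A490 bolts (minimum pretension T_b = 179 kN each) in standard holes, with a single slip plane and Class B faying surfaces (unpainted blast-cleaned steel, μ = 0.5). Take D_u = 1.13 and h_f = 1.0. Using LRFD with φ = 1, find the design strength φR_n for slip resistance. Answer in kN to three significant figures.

405 kN

R_n = μ · D_u · h_f · T_b · n_s · n_b = 0.5 × 1.13 × 1.0 × 179 × 1 × 4 = 404.5 kN.
Design strength φR_n = 1 × 404.5 = 405 kN.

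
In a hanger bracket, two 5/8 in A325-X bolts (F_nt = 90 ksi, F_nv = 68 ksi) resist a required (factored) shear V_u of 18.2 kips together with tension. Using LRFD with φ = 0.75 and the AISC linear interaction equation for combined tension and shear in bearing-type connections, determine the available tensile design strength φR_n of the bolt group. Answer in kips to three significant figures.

A_b = π·0.625²/4 = 0.3068 in²; f_rv = 18.2 / (2 × 0.3068) = 29.66 ksi.
F'_nt = 1.3 F_nt − (F_nt / φF_nv) f_rv = 1.3·90 − (90/(0.75·68))·29.66 = 64.66 ksi, capped at F_nt → F'_nt = 64.66 ksi.
R_n = F'_nt · A_b · n = 64.66 × 0.3068 × 2 = 39.67 kips.
Design strength φR_n = 0.75 × 39.67 = 29.8 kips.

29.8 kips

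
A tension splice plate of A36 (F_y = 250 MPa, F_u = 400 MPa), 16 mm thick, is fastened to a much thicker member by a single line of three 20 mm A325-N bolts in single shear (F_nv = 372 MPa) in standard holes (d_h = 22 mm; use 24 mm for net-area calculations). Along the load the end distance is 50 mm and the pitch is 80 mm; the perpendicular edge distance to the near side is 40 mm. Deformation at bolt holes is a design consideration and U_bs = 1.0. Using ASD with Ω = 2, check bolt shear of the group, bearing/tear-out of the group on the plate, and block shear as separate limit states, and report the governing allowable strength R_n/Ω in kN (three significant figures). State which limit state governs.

Bolt shear: A_b = π·20²/4 = 314.2 mm²; R_n = 372 × 314.2 × 3 × 1 / 1000 = 350.6 kN → 350.6 / 2 = 175 kN.
Bearing: edge l_c = 39, r_n = 299.5 kN; interior l_c = 58, r_n = 307.2 kN; R_n = 299.5 + 2·307.2 = 913.9 kN → 457 kN.
Block shear: A_gv = 3360, A_nv = 2400, A_nt = 448 mm²; R_n = min(0.6F_uA_nv, 0.6F_yA_gv) + U_bs·F_u·A_nt = 683.2 kN → 342 kN.
Bolt shear governs: 175 kN.

175 kN (bolt shear governs)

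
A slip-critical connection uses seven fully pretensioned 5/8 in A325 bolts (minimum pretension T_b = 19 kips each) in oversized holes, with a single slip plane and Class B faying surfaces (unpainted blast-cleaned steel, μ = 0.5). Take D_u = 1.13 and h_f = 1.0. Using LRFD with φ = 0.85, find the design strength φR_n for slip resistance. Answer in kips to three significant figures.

R_n = μ · D_u · h_f · T_b · n_s · n_b = 0.5 × 1.13 × 1.0 × 19 × 1 × 7 = 75.14 kips.
Design strength φR_n = 0.85 × 75.14 = 63.9 kips.

63.9 kips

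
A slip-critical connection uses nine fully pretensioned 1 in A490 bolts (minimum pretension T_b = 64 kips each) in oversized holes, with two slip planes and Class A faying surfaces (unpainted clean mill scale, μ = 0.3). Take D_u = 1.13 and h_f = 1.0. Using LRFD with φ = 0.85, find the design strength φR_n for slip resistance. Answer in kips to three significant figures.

R_n = μ · D_u · h_f · T_b · n_s · n_b = 0.3 × 1.13 × 1.0 × 64 × 2 × 9 = 390.5 kips.
Design strength φR_n = 0.85 × 390.5 = 332 kips.

332 kips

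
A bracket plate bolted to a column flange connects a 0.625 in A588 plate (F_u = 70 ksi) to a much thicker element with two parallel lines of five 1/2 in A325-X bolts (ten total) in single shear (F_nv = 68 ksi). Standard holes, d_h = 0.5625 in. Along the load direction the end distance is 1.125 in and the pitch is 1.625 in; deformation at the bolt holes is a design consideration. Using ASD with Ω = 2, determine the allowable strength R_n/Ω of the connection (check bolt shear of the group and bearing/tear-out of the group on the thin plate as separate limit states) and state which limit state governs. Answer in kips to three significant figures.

Bolt shear: A_b = π·0.5²/4 = 0.1963 in²; R_n = 68 × 0.1963 × 10 × 1 = 133.5 kips → 133.5 / 2 = 66.8 kips.
Bearing (1.2 l_c t F_u ≤ 2.4 d t F_u): upper limit = 2.4·0.5·0.625·70 = 52.5 kips.
  Edge l_c = 1.125 − 0.5625/2 = 0.8438 → r_n = 44.3 kips; interior l_c = 1.625 − 0.5625 = 1.062 → r_n = 52.5 kips.
  R_n,bearing = 2·44.3 + 8·52.5 = 508.6 kips → 508.6 / 2 = 254 kips.
Bolt shear governs: 66.8 kips.

66.8 kips (bolt shear governs)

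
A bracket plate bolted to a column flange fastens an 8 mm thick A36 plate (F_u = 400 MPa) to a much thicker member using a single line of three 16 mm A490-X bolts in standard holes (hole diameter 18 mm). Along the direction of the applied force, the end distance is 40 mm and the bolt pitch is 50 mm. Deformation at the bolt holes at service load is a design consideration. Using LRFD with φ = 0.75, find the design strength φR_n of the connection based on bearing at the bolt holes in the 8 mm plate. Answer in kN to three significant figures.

Per bolt r_n = 1.2 l_c t F_u ≤ 2.4 d t F_u; upper limit = 2.4 × 16 × 8 × 400 / 1000 = 122.9 kN.
Edge bolt: l_c = 40 − 18/2 = 31 mm → 1.2 × 31 × 8 × 400 / 1000 = 119 → r_n = 119 kN.
Interior bolts: l_c = 50 − 18 = 32 mm → 1.2 × 32 × 8 × 400 / 1000 = 122.9 → r_n = 122.9 kN.
R_n = 1 × 119 + 2 × 122.9 = 364.8 kN.
Design strength φR_n = 0.75 × 364.8 = 274 kN.

274 kN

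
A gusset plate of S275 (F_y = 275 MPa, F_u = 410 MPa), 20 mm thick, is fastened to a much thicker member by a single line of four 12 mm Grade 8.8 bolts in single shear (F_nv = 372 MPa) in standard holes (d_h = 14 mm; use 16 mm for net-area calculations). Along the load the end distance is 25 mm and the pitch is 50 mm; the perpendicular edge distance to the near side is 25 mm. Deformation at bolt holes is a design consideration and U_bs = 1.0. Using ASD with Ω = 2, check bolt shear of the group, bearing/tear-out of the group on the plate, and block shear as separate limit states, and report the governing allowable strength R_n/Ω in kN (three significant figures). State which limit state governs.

Bolt shear: A_b = π·12²/4 = 113.1 mm²; R_n = 372 × 113.1 × 4 × 1 / 1000 = 168.3 kN → 168.3 / 2 = 84.1 kN.
Bearing: edge l_c = 18, r_n = 177.1 kN; interior l_c = 36, r_n = 236.2 kN; R_n = 177.1 + 3·236.2 = 885.6 kN → 443 kN.
Block shear: A_gv = 3500, A_nv = 2380, A_nt = 340 mm²; R_n = min(0.6F_uA_nv, 0.6F_yA_gv) + U_bs·F_u·A_nt = 716.9 kN → 358 kN.
Bolt shear governs: 84.1 kN.

84.1 kN (bolt shear governs)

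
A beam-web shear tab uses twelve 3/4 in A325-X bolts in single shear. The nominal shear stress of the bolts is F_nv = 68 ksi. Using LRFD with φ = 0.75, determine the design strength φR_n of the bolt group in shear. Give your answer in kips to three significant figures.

A_b = π × 0.75² / 4 = 0.4418 in².
R_n = F_nv · A_b · n · n_s = 68 × 0.4418 × 12 × 1 = 360.5 kips.
Design strength φR_n = 0.75 × 360.5 = 270 kips.

270 kips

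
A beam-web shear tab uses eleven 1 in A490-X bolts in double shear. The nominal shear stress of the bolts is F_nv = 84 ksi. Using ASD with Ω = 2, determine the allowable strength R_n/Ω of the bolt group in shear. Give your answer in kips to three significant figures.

726 kips

A_b = π × 1² / 4 = 0.7854 in².
R_n = F_nv · A_b · n · n_s = 84 × 0.7854 × 11 × 2 = 1451 kips.
Allowable strength R_n/Ω = 1451 / 2 = 726 kips.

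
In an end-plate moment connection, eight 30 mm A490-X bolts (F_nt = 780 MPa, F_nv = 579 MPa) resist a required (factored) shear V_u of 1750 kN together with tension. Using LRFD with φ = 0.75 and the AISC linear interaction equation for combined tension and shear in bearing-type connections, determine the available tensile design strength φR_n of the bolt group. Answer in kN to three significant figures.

1940 kN

A_b = π·30²/4 = 706.9 mm²; f_rv = 1750 × 1000 / (8 × 706.9) = 309.5 MPa.
F'_nt = 1.3 F_nt − (F_nt / φF_nv) f_rv = 1.3·780 − (780/(0.75·579))·309.5 = 458.1 MPa, capped at F_nt → F'_nt = 458.1 MPa.
R_n = F'_nt · A_b · n = 458.1 × 706.9 × 8 / 1000 = 2591 kN.
Design strength φR_n = 0.75 × 2591 = 1940 kN.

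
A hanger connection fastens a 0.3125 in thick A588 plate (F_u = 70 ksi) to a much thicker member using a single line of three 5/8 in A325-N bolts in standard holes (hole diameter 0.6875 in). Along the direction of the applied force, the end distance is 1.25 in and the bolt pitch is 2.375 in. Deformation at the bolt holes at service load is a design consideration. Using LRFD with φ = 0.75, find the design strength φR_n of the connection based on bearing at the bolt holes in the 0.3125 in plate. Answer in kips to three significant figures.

67.1 kips

Per bolt r_n = 1.2 l_c t F_u ≤ 2.4 d t F_u; upper limit = 2.4 × 0.625 × 0.3125 × 70 = 32.81 kips.
Edge bolt: l_c = 1.25 − 0.6875/2 = 0.9062 in → 1.2 × 0.9062 × 0.3125 × 70 = 23.79 → r_n = 23.79 kips.
Interior bolts: l_c = 2.375 − 0.6875 = 1.688 in → 1.2 × 1.688 × 0.3125 × 70 = 44.3 → r_n = 32.81 kips.
R_n = 1 × 23.79 + 2 × 32.81 = 89.41 kips.
Design strength φR_n = 0.75 × 89.41 = 67.1 kips.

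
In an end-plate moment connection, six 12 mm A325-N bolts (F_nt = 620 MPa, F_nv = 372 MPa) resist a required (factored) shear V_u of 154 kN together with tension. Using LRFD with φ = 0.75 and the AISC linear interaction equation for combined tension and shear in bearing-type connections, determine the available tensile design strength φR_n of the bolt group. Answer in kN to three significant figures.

154 kN

A_b = π·12²/4 = 113.1 mm²; f_rv = 154 × 1000 / (6 × 113.1) = 226.9 MPa.
F'_nt = 1.3 F_nt − (F_nt / φF_nv) f_rv = 1.3·620 − (620/(0.75·372))·226.9 = 301.7 MPa, capped at F_nt → F'_nt = 301.7 MPa.
R_n = F'_nt · A_b · n = 301.7 × 113.1 × 6 / 1000 = 204.7 kN.
Design strength φR_n = 0.75 × 204.7 = 154 kN.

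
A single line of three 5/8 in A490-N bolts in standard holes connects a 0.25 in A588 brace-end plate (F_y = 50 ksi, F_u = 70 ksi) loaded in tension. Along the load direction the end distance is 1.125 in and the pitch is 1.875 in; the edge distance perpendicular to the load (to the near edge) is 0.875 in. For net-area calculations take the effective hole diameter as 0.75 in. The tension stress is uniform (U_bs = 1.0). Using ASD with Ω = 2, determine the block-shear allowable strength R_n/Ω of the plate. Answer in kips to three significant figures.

20.1 kips

Shear plane L_v = 1.125 + 2·1.875 = 4.875 in; A_gv = 4.875 × 0.25 = 1.219 in².
A_nv = (4.875 − 2.5·0.75) × 0.25 = 0.75 in².
A_nt = (0.875 − 0.5·0.75) × 0.25 = 0.125 in².
0.6 F_u A_nv = 31.5 kips; 0.6 F_y A_gv = 36.56 kips → shear rupture governs the shear term.
R_n = 31.5 + 1.0 × 70 × 0.125 = 40.25 kips.
Allowable strength R_n/Ω = 40.25 / 2 = 20.1 kips.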